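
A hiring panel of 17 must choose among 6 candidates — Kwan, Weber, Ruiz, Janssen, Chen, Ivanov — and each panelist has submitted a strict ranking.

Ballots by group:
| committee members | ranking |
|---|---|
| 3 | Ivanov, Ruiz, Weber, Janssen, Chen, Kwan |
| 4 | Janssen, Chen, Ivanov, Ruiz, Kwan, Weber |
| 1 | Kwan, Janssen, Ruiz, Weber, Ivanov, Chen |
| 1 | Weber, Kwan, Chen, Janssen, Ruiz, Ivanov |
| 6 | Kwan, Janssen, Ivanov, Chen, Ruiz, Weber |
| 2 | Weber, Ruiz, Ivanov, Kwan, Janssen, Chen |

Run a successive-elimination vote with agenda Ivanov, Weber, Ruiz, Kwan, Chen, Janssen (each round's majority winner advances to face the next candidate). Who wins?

Janssen

Round 1: Ivanov vs Weber — 13–4, Ivanov advances.
Round 2: Ivanov vs Ruiz — 13–4, Ivanov advances.
Round 3: Ivanov vs Kwan — 9–8, Ivanov advances.
Round 4: Ivanov vs Chen — 12–5, Ivanov advances.
Round 5: Ivanov vs Janssen — 5–12, Janssen advances.
The agenda winner is Janssen.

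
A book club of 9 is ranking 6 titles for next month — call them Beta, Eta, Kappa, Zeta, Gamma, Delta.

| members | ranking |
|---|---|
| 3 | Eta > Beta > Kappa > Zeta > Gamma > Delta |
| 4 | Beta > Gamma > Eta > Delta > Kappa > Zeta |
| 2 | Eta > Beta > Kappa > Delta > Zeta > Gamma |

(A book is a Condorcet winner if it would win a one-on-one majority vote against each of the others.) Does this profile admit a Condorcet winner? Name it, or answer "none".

Eta

Head-to-head results (9 members):
Beta vs Eta: Beta is ranked higher on 4 ballots, Eta on 5. Eta wins 5–4.
Beta vs Kappa: 3+4+2 = 9 for Beta, 0 for Kappa — Beta by 9–0.
Beta vs Zeta: Beta preferred on 3+4+2 = 9 ballots; Beta wins 9–0.
Beta vs Gamma: 9 to 0, Beta.
Beta vs Delta: 3+4+2 = 9 for Beta, 0 for Delta — Beta by 9–0.
Eta vs Kappa: Eta is ranked higher on 3+4+2 = 9 ballots, Kappa on 0. Eta wins 9–0.
Eta vs Zeta: Eta preferred on 3+4+2 = 9 ballots; Eta wins 9–0.
Eta vs Gamma: 3+2 = 5 for Eta, 4 for Gamma — Eta by 5–4.
Eta vs Delta: Eta preferred on 3+4+2 = 9 ballots; Eta wins 9–0.
Kappa vs Zeta: 9 to 0, Kappa.
Kappa vs Gamma: Kappa is ranked higher on 3+2 = 5 ballots, Gamma on 4. Kappa wins 5–4.
Kappa vs Delta: Kappa preferred on 3+2 = 5 ballots; Kappa wins 5–4.
Zeta vs Gamma: Zeta preferred on 3+2 = 5 ballots; Zeta wins 5–4.
Zeta vs Delta: 3 for Zeta, 6 for Delta — Delta by 6–3.
Gamma vs Delta: Gamma preferred on 3+4 = 7 ballots; Gamma wins 7–2.
Eta defeats every rival head-to-head and is the Condorcet winner.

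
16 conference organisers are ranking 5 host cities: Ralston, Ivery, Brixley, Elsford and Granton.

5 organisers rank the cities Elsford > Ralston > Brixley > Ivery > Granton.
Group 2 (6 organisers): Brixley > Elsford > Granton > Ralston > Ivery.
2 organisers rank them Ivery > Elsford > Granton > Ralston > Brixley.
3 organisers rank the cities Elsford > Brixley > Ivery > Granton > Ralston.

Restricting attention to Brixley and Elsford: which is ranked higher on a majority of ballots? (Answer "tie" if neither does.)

Elsford

Ballots ranking Brixley above Elsford: 6.
Ballots ranking Elsford above Brixley: 16 − 6 = 10.
Elsford wins the head-to-head 10–6.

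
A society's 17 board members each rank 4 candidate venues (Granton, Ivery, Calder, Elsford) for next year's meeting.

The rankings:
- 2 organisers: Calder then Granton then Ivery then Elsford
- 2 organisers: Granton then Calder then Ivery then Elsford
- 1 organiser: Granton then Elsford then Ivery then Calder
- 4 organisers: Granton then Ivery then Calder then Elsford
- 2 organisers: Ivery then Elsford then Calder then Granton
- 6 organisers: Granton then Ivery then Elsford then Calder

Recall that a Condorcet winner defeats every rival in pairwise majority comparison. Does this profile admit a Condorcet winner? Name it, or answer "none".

Granton

Head-to-head results (17 organisers):
Granton vs Ivery: Granton is ranked higher on 2+2+1+4+6 = 15 ballots, Ivery on 2. Granton wins 15–2.
Granton vs Calder: 2+1+4+6 = 13 for Granton, 4 for Calder — Granton by 13–4.
Granton vs Elsford: Granton is ranked higher on 2+2+1+4+6 = 15 ballots, Elsford on 2. Granton wins 15–2.
Ivery vs Calder: 13 to 4, Ivery.
Ivery vs Elsford: 16 to 1, Ivery.
Calder vs Elsford: 8 to 9, Elsford.
Granton defeats every rival head-to-head and is the Condorcet winner.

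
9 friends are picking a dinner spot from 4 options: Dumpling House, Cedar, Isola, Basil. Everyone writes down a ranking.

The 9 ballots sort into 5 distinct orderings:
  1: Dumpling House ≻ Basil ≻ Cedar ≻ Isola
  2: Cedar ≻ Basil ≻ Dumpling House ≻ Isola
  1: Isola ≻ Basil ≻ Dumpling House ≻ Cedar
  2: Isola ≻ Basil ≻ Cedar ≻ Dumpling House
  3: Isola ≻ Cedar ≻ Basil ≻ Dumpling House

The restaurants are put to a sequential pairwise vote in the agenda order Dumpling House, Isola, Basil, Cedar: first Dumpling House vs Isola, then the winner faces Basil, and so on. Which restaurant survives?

Round 1: Dumpling House vs Isola — 3–6, Isola advances.
Round 2: Isola vs Basil — 6–3, Isola advances.
Round 3: Isola vs Cedar — 6–3, Isola advances.
Isola survives the agenda.

Isola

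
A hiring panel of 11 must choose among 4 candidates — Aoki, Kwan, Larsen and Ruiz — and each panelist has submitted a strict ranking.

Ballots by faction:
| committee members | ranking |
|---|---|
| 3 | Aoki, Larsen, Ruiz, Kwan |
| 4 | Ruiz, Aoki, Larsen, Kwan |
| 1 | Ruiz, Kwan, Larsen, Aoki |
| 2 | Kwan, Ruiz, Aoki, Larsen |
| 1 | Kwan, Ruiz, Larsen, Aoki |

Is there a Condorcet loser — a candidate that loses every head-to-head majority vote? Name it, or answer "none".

Kwan

Pairwise majorities:
Aoki vs Kwan: Aoki, 7–4.
Aoki vs Larsen: Aoki wins 9–2.
Aoki vs Ruiz: Ruiz, 8–3.
Kwan vs Larsen: 4 to 7, Larsen.
Kwan–Ruiz: Ruiz 8–3.
Larsen vs Ruiz: Ruiz wins 8–3.
Only Kwan has no wins; Kwan is the Condorcet loser.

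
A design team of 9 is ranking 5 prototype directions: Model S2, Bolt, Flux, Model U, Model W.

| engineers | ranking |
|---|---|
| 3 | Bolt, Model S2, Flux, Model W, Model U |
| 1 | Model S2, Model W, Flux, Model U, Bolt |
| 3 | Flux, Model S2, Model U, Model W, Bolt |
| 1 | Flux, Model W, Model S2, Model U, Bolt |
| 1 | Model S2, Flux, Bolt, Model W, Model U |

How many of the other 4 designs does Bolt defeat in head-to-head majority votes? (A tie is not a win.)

Bolt against each rival (9 engineers):
Bolt vs Model S2: Bolt preferred on 3 ballots; Model S2 wins 6–3.
Bolt vs Flux: 3 for Bolt, 6 for Flux — Flux by 6–3.
Bolt vs Model U: Bolt preferred on 3+1 = 4 ballots; Model U wins 5–4.
Bolt vs Model W: Model W, 5–4.
Bolt beats no one; loses to Model S2, Flux, Model U, Model W — 0 pairwise wins.

0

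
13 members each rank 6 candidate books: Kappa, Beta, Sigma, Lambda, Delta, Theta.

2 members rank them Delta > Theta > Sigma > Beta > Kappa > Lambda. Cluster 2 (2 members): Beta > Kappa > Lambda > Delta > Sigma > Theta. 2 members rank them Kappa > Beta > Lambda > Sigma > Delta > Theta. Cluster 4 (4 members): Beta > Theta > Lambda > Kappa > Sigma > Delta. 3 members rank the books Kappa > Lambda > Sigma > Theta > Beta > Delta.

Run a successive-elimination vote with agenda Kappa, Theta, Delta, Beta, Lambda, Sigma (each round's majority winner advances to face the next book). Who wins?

Beta

Round 1: Kappa vs Theta — 7–6, Kappa advances.
Round 2: Kappa vs Delta — 11–2, Kappa advances.
Round 3: Kappa vs Beta — 5–8, Beta advances.
Round 4: Beta vs Lambda — 10–3, Beta advances.
Round 5: Beta vs Sigma — 8–5, Beta advances.
The agenda winner is Beta.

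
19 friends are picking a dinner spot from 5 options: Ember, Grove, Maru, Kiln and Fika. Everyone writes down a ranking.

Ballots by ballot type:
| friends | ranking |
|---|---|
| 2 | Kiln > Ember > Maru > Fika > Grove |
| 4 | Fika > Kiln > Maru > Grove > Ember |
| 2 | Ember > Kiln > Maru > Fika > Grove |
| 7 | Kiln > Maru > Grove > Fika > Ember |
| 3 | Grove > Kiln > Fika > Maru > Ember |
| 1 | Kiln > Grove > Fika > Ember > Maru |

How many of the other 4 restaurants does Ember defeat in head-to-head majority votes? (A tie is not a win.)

0

Ember against each rival (19 friends):
Ember vs Grove: Grove wins 15–4.
Ember vs Maru: 2+2+1 = 5 for Ember, 14 for Maru — Maru by 14–5.
Ember–Kiln: Kiln 17–2.
Ember vs Fika: Fika, 15–4.
Ember beats no one; loses to Grove, Maru, Kiln, Fika — 0 pairwise wins.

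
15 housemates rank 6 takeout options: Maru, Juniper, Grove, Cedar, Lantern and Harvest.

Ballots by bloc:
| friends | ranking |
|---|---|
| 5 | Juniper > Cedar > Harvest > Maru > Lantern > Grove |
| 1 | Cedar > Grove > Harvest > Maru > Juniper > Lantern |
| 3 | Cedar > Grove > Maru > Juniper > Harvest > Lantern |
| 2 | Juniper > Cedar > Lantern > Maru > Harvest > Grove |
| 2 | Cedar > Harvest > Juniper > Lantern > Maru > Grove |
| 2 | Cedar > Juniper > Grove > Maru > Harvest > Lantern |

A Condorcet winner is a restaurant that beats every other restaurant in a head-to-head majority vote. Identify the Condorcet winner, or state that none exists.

Cedar

Head-to-head results (15 friends):
Maru vs Juniper: Maru is ranked higher on 1+3 = 4 ballots, Juniper on 11. Juniper wins 11–4.
Maru vs Grove: 5+2+2 = 9 for Maru, 6 for Grove — Maru by 9–6.
Maru vs Cedar: Maru is ranked higher on 0 ballots, Cedar on 15. Cedar wins 15–0.
Maru vs Lantern: Maru preferred on 5+1+3+2 = 11 ballots; Maru wins 11–4.
Maru vs Harvest: Maru preferred on 3+2+2 = 7 ballots; Harvest wins 8–7.
Juniper vs Grove: 11 to 4, Juniper.
Juniper vs Cedar: 7 to 8, Cedar.
Juniper vs Lantern: Juniper preferred on 5+1+3+2+2+2 = 15 ballots; Juniper wins 15–0.
Juniper vs Harvest: 12 to 3, Juniper.
Grove vs Cedar: Grove preferred on 0 ballots; Cedar wins 15–0.
Grove vs Lantern: 1+3+2 = 6 for Grove, 9 for Lantern — Lantern by 9–6.
Grove vs Harvest: 6 to 9, Harvest.
Cedar vs Lantern: Cedar is ranked higher on 5+1+3+2+2+2 = 15 ballots, Lantern on 0. Cedar wins 15–0.
Cedar vs Harvest: Cedar preferred on 5+1+3+2+2+2 = 15 ballots; Cedar wins 15–0.
Lantern vs Harvest: 2 to 13, Harvest.
Cedar wins every pairwise contest, so Cedar is the Condorcet winner.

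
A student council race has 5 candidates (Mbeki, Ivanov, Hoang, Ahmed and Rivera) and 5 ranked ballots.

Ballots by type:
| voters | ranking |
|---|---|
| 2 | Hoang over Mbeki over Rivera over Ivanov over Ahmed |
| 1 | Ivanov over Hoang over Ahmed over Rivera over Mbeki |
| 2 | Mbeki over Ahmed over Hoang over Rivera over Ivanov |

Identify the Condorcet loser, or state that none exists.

Head-to-head results (5 voters):
Mbeki vs Ivanov: 4 to 1, Mbeki.
Mbeki vs Hoang: Hoang, 3–2.
Mbeki vs Ahmed: Mbeki preferred on 2+2 = 4 ballots; Mbeki wins 4–1.
Mbeki–Rivera: Mbeki 4–1.
Ivanov vs Hoang: Ivanov is ranked higher on 1 ballot, Hoang on 4. Hoang wins 4–1.
Ivanov vs Ahmed: Ivanov wins 3–2.
Ivanov vs Rivera: 1 to 4, Rivera.
Hoang vs Ahmed: Hoang, 3–2.
Hoang vs Rivera: Hoang wins 5–0.
Ahmed–Rivera: Ahmed 3–2.
No candidate is winless: Mbeki beats Ivanov; Ivanov beats Ahmed; Hoang beats Mbeki; Ahmed beats Rivera; Rivera beats Ivanov. There is no Condorcet loser.

none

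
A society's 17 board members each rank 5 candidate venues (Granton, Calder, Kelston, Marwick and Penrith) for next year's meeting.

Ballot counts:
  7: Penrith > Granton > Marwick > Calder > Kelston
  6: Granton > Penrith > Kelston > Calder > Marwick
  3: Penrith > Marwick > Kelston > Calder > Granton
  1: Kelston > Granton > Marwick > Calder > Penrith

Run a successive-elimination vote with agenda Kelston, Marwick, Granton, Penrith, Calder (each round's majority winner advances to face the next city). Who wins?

Round 1: Kelston vs Marwick — 7–10, Marwick advances.
Round 2: Marwick vs Granton — 3–14, Granton advances.
Round 3: Granton vs Penrith — 7–10, Penrith advances.
Round 4: Penrith vs Calder — 16–1, Penrith advances.
The agenda winner is Penrith.

Penrith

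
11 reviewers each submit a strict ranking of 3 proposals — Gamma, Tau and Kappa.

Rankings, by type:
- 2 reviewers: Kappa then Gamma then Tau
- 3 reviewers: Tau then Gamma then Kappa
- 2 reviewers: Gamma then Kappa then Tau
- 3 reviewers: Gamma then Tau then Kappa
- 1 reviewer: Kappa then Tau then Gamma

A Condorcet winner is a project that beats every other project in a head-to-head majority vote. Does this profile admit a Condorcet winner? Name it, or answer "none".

Gamma

Check each pair by majority over 11 ballots:
Gamma vs Tau: 7 to 4, Gamma.
Gamma vs Kappa: 3+2+3 = 8 for Gamma, 3 for Kappa — Gamma by 8–3.
Tau vs Kappa: Tau preferred on 3+3 = 6 ballots; Tau wins 6–5.
Gamma wins every pairwise contest, so Gamma is the Condorcet winner.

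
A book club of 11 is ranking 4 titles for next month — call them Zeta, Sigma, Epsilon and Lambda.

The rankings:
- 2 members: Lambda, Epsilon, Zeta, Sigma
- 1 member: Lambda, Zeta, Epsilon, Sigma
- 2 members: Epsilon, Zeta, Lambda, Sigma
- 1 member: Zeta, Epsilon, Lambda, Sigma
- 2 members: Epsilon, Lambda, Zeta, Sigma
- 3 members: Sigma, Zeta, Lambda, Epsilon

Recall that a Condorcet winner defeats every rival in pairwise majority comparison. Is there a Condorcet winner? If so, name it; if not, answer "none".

Head-to-head results (11 members):
Zeta vs Sigma: Zeta wins 8–3.
Zeta–Epsilon: Epsilon 6–5.
Zeta vs Lambda: Zeta, 6–5.
Sigma vs Epsilon: Epsilon, 8–3.
Sigma–Lambda: Lambda 8–3.
Epsilon vs Lambda: Lambda wins 6–5.
Every book loses at least once (Zeta loses to Epsilon; Sigma loses to Zeta; Epsilon loses to Lambda; Lambda loses to Zeta). The majority relation contains the cycle Zeta > Lambda > Epsilon > Zeta, so there is no Condorcet winner.

none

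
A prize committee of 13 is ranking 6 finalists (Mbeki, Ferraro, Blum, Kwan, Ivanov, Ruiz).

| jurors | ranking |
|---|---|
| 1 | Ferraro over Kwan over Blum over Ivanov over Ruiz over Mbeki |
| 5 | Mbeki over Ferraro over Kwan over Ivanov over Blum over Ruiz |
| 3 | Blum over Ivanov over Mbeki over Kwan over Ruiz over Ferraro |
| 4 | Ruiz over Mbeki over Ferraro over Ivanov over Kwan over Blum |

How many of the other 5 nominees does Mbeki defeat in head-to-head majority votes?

5

Mbeki against each rival (13 jurors):
Mbeki vs Ferraro: 12 to 1, Mbeki.
Mbeki–Blum: Mbeki 9–4.
Mbeki vs Kwan: Mbeki wins 12–1.
Mbeki vs Ivanov: 5+4 = 9 for Mbeki, 4 for Ivanov — Mbeki by 9–4.
Mbeki vs Ruiz: 8 to 5, Mbeki.
Mbeki beats Ferraro, Blum, Kwan, Ivanov, Ruiz — 5 pairwise wins.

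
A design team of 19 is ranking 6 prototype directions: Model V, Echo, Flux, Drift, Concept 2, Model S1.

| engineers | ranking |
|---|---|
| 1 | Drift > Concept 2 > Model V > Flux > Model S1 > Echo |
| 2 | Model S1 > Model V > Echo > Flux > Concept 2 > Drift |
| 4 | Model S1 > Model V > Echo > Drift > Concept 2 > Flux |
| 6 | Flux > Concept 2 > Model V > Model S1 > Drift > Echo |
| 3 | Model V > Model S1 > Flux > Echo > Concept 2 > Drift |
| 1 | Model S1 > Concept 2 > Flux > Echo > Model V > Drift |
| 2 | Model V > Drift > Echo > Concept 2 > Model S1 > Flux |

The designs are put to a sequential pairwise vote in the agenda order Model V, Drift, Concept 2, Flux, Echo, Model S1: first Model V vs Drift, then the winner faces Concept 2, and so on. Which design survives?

Model V

Round 1: Model V vs Drift — 18–1, Model V advances.
Round 2: Model V vs Concept 2 — 11–8, Model V advances.
Round 3: Model V vs Flux — 12–7, Model V advances.
Round 4: Model V vs Echo — 18–1, Model V advances.
Round 5: Model V vs Model S1 — 12–7, Model V advances.
Model V survives the agenda.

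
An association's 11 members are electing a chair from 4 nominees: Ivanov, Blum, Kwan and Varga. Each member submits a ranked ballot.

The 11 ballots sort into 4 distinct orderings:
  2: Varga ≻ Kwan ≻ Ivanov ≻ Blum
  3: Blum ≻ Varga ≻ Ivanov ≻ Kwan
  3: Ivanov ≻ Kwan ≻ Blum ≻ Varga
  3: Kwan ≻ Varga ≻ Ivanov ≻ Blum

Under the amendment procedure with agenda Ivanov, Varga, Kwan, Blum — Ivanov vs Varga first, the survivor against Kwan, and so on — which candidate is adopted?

Kwan

Round 1: Ivanov vs Varga — 3–8, Varga advances.
Round 2: Varga vs Kwan — 5–6, Kwan advances.
Round 3: Kwan vs Blum — 8–3, Kwan advances.
The agenda winner is Kwan.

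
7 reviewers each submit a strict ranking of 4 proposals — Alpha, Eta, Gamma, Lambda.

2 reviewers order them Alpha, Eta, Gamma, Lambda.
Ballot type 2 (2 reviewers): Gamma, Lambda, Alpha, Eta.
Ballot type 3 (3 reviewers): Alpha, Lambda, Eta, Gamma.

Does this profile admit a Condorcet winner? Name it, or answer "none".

Head-to-head results (7 reviewers):
Alpha vs Eta: Alpha is ranked higher on 2+2+3 = 7 ballots, Eta on 0. Alpha wins 7–0.
Alpha vs Gamma: Alpha preferred on 2+3 = 5 ballots; Alpha wins 5–2.
Alpha vs Lambda: Alpha, 5–2.
Eta–Gamma: Eta 5–2.
Eta vs Lambda: Eta preferred on 2 ballots; Lambda wins 5–2.
Gamma vs Lambda: Gamma, 4–3.
Alpha wins every pairwise contest, so Alpha is the Condorcet winner.

Alpha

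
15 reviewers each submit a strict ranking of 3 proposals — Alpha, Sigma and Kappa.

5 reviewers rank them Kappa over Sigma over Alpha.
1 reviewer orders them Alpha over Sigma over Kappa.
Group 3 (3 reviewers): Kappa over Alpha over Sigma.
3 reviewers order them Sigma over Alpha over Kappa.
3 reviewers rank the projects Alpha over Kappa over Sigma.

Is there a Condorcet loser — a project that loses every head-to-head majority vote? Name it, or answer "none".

Alpha

Pairwise majorities:
Alpha vs Sigma: Alpha is ranked higher on 1+3+3 = 7 ballots, Sigma on 8. Sigma wins 8–7.
Alpha–Kappa: Kappa 8–7.
Sigma vs Kappa: 1+3 = 4 for Sigma, 11 for Kappa — Kappa by 11–4.
Only Alpha has no wins; Alpha is the Condorcet loser.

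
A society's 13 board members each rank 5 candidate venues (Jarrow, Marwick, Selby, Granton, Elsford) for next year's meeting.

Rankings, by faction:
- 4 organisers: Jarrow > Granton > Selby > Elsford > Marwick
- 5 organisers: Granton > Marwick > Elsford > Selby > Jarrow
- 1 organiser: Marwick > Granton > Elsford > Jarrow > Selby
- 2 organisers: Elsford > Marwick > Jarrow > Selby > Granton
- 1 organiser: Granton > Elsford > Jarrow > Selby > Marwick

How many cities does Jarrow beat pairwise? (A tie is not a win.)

Jarrow against each rival (13 organisers):
Jarrow vs Marwick: 5 to 8, Marwick.
Jarrow vs Selby: Jarrow, 8–5.
Jarrow vs Granton: Granton, 7–6.
Jarrow vs Elsford: Jarrow is ranked higher on 4 ballots, Elsford on 9. Elsford wins 9–4.
Jarrow beats Selby; loses to Marwick, Granton, Elsford — 1 pairwise win.

1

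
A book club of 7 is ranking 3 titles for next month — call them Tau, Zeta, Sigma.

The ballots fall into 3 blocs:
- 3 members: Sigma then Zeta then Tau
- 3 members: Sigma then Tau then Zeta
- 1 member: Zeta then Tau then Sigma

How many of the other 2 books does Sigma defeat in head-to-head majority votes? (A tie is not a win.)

2

Sigma against each rival (7 members):
Sigma vs Tau: 6 to 1, Sigma.
Sigma–Zeta: Sigma 6–1.
Sigma beats Tau, Zeta — 2 pairwise wins.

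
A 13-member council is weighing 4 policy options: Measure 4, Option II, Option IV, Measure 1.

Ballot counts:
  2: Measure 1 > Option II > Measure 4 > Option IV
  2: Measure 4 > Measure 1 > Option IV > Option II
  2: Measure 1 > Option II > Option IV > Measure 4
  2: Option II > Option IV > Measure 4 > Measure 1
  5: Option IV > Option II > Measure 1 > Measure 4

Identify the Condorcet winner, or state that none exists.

Option IV

Head-to-head results (13 council members):
Measure 4–Option II: Option II 11–2.
Measure 4–Option IV: Option IV 9–4.
Measure 4 vs Measure 1: Measure 1 wins 9–4.
Option II–Option IV: Option IV 7–6.
Option II–Measure 1: Option II 7–6.
Option IV–Measure 1: Option IV 7–6.
Option IV beats each of Measure 4, Option II, Measure 1 — Option IV is the Condorcet winner.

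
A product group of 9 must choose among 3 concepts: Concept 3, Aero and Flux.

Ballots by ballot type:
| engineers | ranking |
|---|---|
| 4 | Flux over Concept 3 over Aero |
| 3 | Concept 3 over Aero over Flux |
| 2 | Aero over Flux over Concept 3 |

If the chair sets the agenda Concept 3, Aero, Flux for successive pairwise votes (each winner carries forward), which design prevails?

Flux

Round 1: Concept 3 vs Aero — 7–2, Concept 3 advances.
Round 2: Concept 3 vs Flux — 3–6, Flux advances.
The agenda winner is Flux.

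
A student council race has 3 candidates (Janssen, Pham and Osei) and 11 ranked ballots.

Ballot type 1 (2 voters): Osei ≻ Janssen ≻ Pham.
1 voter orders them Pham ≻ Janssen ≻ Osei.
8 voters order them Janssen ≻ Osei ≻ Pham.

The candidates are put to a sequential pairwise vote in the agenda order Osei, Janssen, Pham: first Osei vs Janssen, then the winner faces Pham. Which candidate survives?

Janssen

Round 1: Osei vs Janssen — 2–9, Janssen advances.
Round 2: Janssen vs Pham — 10–1, Janssen advances.
The agenda winner is Janssen.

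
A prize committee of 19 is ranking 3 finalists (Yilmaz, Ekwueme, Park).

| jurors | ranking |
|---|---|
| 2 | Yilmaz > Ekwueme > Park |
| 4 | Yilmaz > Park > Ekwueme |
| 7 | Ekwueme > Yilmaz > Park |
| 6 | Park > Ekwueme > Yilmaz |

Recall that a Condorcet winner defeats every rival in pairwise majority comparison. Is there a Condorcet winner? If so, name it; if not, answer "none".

Pairwise majorities:
Yilmaz vs Ekwueme: 2+4 = 6 for Yilmaz, 13 for Ekwueme — Ekwueme by 13–6.
Yilmaz vs Park: 13 to 6, Yilmaz.
Ekwueme vs Park: Ekwueme is ranked higher on 2+7 = 9 ballots, Park on 10. Park wins 10–9.
Every nominee loses at least once (Yilmaz loses to Ekwueme; Ekwueme loses to Park; Park loses to Yilmaz). The majority relation contains the cycle Yilmaz beats Park beats Ekwueme beats Yilmaz, so there is no Condorcet winner.

none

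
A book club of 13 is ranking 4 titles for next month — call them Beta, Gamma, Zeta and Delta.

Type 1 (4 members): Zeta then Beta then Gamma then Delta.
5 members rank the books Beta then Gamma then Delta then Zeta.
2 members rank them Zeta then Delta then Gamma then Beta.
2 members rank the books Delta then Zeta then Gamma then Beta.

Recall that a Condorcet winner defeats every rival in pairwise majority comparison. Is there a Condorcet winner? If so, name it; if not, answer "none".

none

Check each pair by majority over 13 ballots:
Beta vs Gamma: 9 to 4, Beta.
Beta vs Zeta: 5 to 8, Zeta.
Beta vs Delta: Beta preferred on 4+5 = 9 ballots; Beta wins 9–4.
Gamma vs Zeta: Gamma preferred on 5 ballots; Zeta wins 8–5.
Gamma vs Delta: 4+5 = 9 for Gamma, 4 for Delta — Gamma by 9–4.
Zeta vs Delta: Zeta preferred on 4+2 = 6 ballots; Delta wins 7–6.
No book is unbeaten: Beta loses to Zeta; Gamma loses to Beta; Zeta loses to Delta; Delta loses to Beta. In particular Beta > Delta > Zeta > Beta is a majority cycle — no Condorcet winner exists.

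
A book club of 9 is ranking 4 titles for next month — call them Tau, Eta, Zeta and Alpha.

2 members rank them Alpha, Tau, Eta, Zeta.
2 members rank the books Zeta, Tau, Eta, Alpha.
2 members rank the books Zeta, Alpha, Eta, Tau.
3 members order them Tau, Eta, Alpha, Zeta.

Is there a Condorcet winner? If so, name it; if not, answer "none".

Tau

Check each pair by majority over 9 ballots:
Tau vs Eta: Tau, 7–2.
Tau vs Zeta: Tau, 5–4.
Tau vs Alpha: Tau wins 5–4.
Eta vs Zeta: Eta, 5–4.
Eta vs Alpha: Eta, 5–4.
Zeta–Alpha: Alpha 5–4.
Tau wins every pairwise contest, so Tau is the Condorcet winner.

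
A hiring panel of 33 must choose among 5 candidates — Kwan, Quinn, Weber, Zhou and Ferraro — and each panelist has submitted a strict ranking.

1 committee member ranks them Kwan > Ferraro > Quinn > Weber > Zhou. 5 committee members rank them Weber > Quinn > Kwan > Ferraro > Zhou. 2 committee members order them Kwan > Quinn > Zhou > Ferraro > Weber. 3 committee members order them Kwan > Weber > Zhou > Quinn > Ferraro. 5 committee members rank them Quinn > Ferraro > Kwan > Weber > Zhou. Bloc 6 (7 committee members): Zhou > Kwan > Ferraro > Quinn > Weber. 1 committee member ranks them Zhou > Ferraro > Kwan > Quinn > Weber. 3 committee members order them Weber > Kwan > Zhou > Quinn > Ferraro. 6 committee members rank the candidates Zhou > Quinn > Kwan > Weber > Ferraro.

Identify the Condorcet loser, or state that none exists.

Ferraro

Pairwise majorities:
Kwan vs Quinn: Kwan is ranked higher on 1+2+3+7+1+3 = 17 ballots, Quinn on 16. Kwan wins 17–16.
Kwan vs Weber: Kwan, 25–8.
Kwan vs Zhou: Kwan, 19–14.
Kwan vs Ferraro: Kwan preferred on 27 ballots; Kwan wins 27–6.
Quinn vs Weber: Quinn preferred on 1+2+5+7+1+6 = 22 ballots; Quinn wins 22–11.
Quinn vs Zhou: 1+5+2+5 = 13 for Quinn, 20 for Zhou — Zhou by 20–13.
Quinn vs Ferraro: 24 to 9, Quinn.
Weber–Zhou: Weber 17–16.
Weber vs Ferraro: Weber preferred on 5+3+3+6 = 17 ballots; Weber wins 17–16.
Zhou–Ferraro: Zhou 22–11.
Ferraro loses to every other candidate — it is the Condorcet loser.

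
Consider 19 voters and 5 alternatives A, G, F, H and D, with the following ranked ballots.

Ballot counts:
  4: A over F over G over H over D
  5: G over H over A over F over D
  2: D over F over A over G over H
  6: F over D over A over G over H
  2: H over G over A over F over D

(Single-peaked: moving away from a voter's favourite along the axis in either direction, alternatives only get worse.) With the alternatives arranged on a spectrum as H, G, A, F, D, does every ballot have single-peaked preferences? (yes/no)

yes

Axis positions: H=1, G=2, A=3, F=4, D=5.
Group 1 (peak A at position 3): ranking walks positions 3-4-2-1-5, expanding outward from the peak — single-peaked.
Group 2 (peak G at position 2): ranking walks positions 2-1-3-4-5, expanding outward from the peak — single-peaked.
Group 3 (peak D at position 5): ranking walks positions 5-4-3-2-1, expanding outward from the peak — single-peaked.
Group 4 (peak F at position 4): ranking walks positions 4-5-3-2-1, expanding outward from the peak — single-peaked.
Group 5 (peak H at position 1): ranking walks positions 1-2-3-4-5, expanding outward from the peak — single-peaked.
Every ranking is single-peaked on this axis.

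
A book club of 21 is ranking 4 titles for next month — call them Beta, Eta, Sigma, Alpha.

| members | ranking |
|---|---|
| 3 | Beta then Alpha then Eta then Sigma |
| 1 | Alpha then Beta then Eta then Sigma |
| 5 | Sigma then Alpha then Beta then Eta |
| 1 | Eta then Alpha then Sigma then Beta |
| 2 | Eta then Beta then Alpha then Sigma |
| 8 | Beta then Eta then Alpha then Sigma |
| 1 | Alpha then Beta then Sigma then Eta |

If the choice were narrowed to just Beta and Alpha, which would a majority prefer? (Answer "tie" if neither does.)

Ballots ranking Beta above Alpha: 3 + 2 + 8 = 13.
Ballots ranking Alpha above Beta: 21 − 13 = 8.
Beta wins the head-to-head 13–8.

Beta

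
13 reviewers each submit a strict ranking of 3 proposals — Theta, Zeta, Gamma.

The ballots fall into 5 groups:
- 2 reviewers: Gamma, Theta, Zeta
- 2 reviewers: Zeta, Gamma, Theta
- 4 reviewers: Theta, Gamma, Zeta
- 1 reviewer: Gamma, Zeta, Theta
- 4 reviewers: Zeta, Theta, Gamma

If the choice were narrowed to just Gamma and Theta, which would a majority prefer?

Theta

Ballots ranking Gamma above Theta: 2 + 2 + 1 = 5.
Ballots ranking Theta above Gamma: 13 − 5 = 8.
Theta wins the head-to-head 8–5.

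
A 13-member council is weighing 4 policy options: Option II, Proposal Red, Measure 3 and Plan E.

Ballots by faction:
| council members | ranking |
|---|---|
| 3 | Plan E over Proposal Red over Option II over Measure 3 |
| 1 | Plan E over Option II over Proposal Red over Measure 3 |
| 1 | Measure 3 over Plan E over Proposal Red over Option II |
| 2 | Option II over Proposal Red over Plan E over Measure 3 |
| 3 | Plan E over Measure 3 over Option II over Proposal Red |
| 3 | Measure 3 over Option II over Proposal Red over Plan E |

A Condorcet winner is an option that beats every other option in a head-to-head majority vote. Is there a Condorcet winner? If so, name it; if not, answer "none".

Plan E

Check each pair by majority over 13 ballots:
Option II vs Proposal Red: Option II is ranked higher on 1+2+3+3 = 9 ballots, Proposal Red on 4. Option II wins 9–4.
Option II vs Measure 3: 6 to 7, Measure 3.
Option II vs Plan E: Option II preferred on 2+3 = 5 ballots; Plan E wins 8–5.
Proposal Red vs Measure 3: 3+1+2 = 6 for Proposal Red, 7 for Measure 3 — Measure 3 by 7–6.
Proposal Red vs Plan E: Plan E, 8–5.
Measure 3 vs Plan E: 4 to 9, Plan E.
Plan E wins every pairwise contest, so Plan E is the Condorcet winner.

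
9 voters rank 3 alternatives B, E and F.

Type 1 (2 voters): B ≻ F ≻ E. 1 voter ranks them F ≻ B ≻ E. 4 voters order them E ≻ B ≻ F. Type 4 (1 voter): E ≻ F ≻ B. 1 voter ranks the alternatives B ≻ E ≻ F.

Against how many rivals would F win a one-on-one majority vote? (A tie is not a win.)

0

F against each rival (9 voters):
F vs B: 2 to 7, B.
F–E: E 6–3.
F beats no one; loses to B, E — 0 pairwise wins.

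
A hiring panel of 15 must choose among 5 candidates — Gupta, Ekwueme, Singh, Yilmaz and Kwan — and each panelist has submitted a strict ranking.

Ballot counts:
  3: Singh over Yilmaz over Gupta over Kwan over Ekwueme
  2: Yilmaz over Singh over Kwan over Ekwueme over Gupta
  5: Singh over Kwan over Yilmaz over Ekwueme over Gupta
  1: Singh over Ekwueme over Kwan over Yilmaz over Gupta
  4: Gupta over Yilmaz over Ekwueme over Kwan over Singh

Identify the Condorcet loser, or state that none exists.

Pairwise majorities:
Gupta vs Ekwueme: 3+4 = 7 for Gupta, 8 for Ekwueme — Ekwueme by 8–7.
Gupta vs Singh: 4 to 11, Singh.
Gupta vs Yilmaz: Yilmaz, 11–4.
Gupta vs Kwan: 7 to 8, Kwan.
Ekwueme vs Singh: 4 to 11, Singh.
Ekwueme vs Yilmaz: Yilmaz wins 14–1.
Ekwueme vs Kwan: 1+4 = 5 for Ekwueme, 10 for Kwan — Kwan by 10–5.
Singh vs Yilmaz: 9 to 6, Singh.
Singh vs Kwan: 3+2+5+1 = 11 for Singh, 4 for Kwan — Singh by 11–4.
Yilmaz vs Kwan: Yilmaz wins 9–6.
Gupta loses to every other candidate — it is the Condorcet loser.

Gupta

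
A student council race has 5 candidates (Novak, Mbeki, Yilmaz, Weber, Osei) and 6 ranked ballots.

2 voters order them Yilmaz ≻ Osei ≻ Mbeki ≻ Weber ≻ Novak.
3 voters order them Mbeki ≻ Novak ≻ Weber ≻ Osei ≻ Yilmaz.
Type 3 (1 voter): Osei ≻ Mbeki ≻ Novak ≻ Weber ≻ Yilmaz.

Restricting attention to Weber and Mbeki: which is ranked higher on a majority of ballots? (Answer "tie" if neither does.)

Mbeki

No ballot ranks Weber above Mbeki: 0.
Ballots ranking Mbeki above Weber: 6 − 0 = 6.
Mbeki wins the head-to-head 6–0.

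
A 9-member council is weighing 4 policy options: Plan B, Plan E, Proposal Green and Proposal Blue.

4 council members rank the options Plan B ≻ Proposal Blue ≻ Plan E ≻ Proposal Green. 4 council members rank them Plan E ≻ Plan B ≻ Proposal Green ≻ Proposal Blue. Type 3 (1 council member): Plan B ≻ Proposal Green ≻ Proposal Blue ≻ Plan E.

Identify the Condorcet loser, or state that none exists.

Pairwise majorities:
Plan B vs Plan E: Plan B preferred on 4+1 = 5 ballots; Plan B wins 5–4.
Plan B–Proposal Green: Plan B 9–0.
Plan B vs Proposal Blue: Plan B, 9–0.
Plan E vs Proposal Green: Plan E is ranked higher on 4+4 = 8 ballots, Proposal Green on 1. Plan E wins 8–1.
Plan E vs Proposal Blue: 4 for Plan E, 5 for Proposal Blue — Proposal Blue by 5–4.
Proposal Green vs Proposal Blue: Proposal Green, 5–4.
Each option has at least one pairwise win (Plan B beats Plan E; Plan E beats Proposal Green; Proposal Green beats Proposal Blue; Proposal Blue beats Plan E) — no Condorcet loser.

none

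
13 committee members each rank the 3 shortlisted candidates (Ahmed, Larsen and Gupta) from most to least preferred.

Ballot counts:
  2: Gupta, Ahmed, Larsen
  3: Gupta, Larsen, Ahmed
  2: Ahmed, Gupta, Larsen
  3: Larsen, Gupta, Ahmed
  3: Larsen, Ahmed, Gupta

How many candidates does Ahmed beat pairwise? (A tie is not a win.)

Ahmed against each rival (13 committee members):
Ahmed vs Larsen: Ahmed is ranked higher on 2+2 = 4 ballots, Larsen on 9. Larsen wins 9–4.
Ahmed–Gupta: Gupta 8–5.
Ahmed beats no one; loses to Larsen, Gupta — 0 pairwise wins.

0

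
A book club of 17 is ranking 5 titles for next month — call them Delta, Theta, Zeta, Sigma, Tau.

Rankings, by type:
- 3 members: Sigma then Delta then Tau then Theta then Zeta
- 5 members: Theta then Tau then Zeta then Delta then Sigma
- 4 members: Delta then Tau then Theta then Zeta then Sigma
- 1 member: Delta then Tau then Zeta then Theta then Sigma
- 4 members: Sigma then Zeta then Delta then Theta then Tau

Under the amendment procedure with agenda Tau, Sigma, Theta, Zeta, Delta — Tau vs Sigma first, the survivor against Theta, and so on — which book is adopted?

Round 1: Tau vs Sigma — 10–7, Tau advances.
Round 2: Tau vs Theta — 8–9, Theta advances.
Round 3: Theta vs Zeta — 12–5, Theta advances.
Round 4: Theta vs Delta — 5–12, Delta advances.
The agenda winner is Delta.

Delta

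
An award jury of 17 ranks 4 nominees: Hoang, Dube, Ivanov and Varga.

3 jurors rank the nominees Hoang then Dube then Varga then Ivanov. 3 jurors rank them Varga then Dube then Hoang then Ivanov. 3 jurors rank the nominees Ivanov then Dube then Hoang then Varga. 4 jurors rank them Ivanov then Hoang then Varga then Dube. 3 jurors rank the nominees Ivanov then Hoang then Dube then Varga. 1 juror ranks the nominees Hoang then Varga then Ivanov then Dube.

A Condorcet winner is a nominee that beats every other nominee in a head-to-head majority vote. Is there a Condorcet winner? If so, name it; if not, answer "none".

Ivanov

Pairwise majorities:
Hoang–Dube: Hoang 11–6.
Hoang vs Ivanov: Ivanov, 10–7.
Hoang vs Varga: Hoang wins 14–3.
Dube–Ivanov: Ivanov 11–6.
Dube vs Varga: Dube wins 9–8.
Ivanov–Varga: Ivanov 10–7.
Ivanov wins every pairwise contest, so Ivanov is the Condorcet winner.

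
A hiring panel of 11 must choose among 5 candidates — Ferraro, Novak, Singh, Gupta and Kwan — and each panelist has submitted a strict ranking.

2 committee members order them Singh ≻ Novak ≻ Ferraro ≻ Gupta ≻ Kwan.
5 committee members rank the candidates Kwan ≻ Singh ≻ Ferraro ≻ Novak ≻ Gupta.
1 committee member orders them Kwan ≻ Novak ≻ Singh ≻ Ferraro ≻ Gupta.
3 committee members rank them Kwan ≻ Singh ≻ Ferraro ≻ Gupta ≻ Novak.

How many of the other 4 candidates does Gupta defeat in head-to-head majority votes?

Gupta against each rival (11 committee members):
Gupta vs Ferraro: 0 for Gupta, 11 for Ferraro — Ferraro by 11–0.
Gupta–Novak: Novak 8–3.
Gupta vs Singh: Singh wins 11–0.
Gupta vs Kwan: 2 for Gupta, 9 for Kwan — Kwan by 9–2.
Gupta beats no one; loses to Ferraro, Novak, Singh, Kwan — 0 pairwise wins.

0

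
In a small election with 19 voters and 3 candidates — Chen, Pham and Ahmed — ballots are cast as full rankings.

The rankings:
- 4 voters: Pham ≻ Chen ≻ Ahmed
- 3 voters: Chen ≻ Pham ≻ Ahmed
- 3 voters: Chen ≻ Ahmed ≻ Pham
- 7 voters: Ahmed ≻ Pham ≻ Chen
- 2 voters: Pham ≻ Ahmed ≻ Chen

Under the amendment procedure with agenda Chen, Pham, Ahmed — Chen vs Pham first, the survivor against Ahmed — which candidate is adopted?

Round 1: Chen vs Pham — 6–13, Pham advances.
Round 2: Pham vs Ahmed — 9–10, Ahmed advances.
The agenda winner is Ahmed.

Ahmed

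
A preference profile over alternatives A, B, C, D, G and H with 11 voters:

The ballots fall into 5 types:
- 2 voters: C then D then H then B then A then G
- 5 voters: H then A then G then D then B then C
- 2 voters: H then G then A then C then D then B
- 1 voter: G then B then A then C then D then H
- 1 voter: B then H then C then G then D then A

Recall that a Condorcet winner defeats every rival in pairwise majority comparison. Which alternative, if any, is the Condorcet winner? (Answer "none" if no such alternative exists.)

H

Head-to-head results (11 voters):
A vs B: A, 7–4.
A vs C: A, 8–3.
A vs D: A, 8–3.
A vs G: A wins 7–4.
A vs H: H, 10–1.
B–C: B 7–4.
B vs D: D wins 9–2.
B vs G: G, 8–3.
B vs H: H, 9–2.
C vs D: C wins 6–5.
C vs G: G, 8–3.
C–H: H 8–3.
D vs G: G wins 9–2.
D–H: H 8–3.
G vs H: H, 10–1.
H beats each of A, B, C, D, G — H is the Condorcet winner.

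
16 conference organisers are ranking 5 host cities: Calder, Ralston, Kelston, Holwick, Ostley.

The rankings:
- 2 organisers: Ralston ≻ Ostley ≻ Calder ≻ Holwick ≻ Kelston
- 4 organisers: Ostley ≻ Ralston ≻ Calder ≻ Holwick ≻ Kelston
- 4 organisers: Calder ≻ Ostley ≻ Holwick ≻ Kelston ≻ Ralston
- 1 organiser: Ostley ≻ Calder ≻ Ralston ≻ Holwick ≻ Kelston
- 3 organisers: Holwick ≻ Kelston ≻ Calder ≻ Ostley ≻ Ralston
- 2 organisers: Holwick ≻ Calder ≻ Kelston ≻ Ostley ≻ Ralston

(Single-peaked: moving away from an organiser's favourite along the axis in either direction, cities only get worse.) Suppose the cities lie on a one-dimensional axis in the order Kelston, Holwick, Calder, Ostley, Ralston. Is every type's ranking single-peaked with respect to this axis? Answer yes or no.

Axis positions: Kelston=1, Holwick=2, Calder=3, Ostley=4, Ralston=5.
Type 1 (peak Ralston at position 5): ranking walks positions 5-4-3-2-1, expanding outward from the peak — single-peaked.
Type 2 (peak Ostley at position 4): ranking walks positions 4-5-3-2-1, expanding outward from the peak — single-peaked.
Type 3 (peak Calder at position 3): ranking walks positions 3-4-2-1-5, expanding outward from the peak — single-peaked.
Type 4 (peak Ostley at position 4): ranking walks positions 4-3-5-2-1, expanding outward from the peak — single-peaked.
Type 5 (peak Holwick at position 2): ranking walks positions 2-1-3-4-5, expanding outward from the peak — single-peaked.
Type 6 (peak Holwick at position 2): ranking walks positions 2-3-1-4-5, expanding outward from the peak — single-peaked.
Every ranking is single-peaked on this axis.

yes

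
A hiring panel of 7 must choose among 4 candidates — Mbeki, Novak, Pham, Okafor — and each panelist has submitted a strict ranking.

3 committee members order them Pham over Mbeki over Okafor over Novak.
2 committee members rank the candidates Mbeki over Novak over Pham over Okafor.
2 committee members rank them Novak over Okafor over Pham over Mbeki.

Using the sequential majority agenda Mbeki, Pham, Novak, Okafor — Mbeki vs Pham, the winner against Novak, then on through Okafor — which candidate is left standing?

Novak

Round 1: Mbeki vs Pham — 2–5, Pham advances.
Round 2: Pham vs Novak — 3–4, Novak advances.
Round 3: Novak vs Okafor — 4–3, Novak advances.
The agenda winner is Novak.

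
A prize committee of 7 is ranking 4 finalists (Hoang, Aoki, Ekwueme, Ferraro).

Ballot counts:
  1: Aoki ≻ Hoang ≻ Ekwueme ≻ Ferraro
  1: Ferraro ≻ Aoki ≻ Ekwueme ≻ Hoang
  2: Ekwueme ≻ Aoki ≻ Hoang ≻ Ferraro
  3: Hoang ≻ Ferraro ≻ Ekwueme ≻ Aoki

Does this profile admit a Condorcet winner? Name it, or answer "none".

Head-to-head results (7 jurors):
Hoang vs Aoki: 3 for Hoang, 4 for Aoki — Aoki by 4–3.
Hoang vs Ekwueme: Hoang is ranked higher on 1+3 = 4 ballots, Ekwueme on 3. Hoang wins 4–3.
Hoang vs Ferraro: Hoang is ranked higher on 1+2+3 = 6 ballots, Ferraro on 1. Hoang wins 6–1.
Aoki vs Ekwueme: 2 to 5, Ekwueme.
Aoki vs Ferraro: 1+2 = 3 for Aoki, 4 for Ferraro — Ferraro by 4–3.
Ekwueme vs Ferraro: 1+2 = 3 for Ekwueme, 4 for Ferraro — Ferraro by 4–3.
Each nominee drops at least one matchup (Hoang loses to Aoki; Aoki loses to Ekwueme; Ekwueme loses to Hoang; Ferraro loses to Hoang); the cycle Hoang beats Ekwueme beats Aoki beats Hoang rules out a Condorcet winner.

none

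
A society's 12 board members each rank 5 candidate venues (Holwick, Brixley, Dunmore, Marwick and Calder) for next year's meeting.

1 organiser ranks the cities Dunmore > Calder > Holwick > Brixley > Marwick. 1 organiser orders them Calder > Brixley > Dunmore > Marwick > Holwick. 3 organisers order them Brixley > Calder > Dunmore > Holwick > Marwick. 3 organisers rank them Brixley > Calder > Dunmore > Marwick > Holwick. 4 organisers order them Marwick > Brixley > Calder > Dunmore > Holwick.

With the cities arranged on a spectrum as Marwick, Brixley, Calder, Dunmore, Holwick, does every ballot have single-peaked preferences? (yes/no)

Axis positions: Marwick=1, Brixley=2, Calder=3, Dunmore=4, Holwick=5.
Cluster 1 (peak Dunmore at position 4): ranking walks positions 4-3-5-2-1, expanding outward from the peak — single-peaked.
Cluster 2 (peak Calder at position 3): ranking walks positions 3-2-4-1-5, expanding outward from the peak — single-peaked.
Cluster 3 (peak Brixley at position 2): ranking walks positions 2-3-4-5-1, expanding outward from the peak — single-peaked.
Cluster 4 (peak Brixley at position 2): ranking walks positions 2-3-4-1-5, expanding outward from the peak — single-peaked.
Cluster 5 (peak Marwick at position 1): ranking walks positions 1-2-3-4-5, expanding outward from the peak — single-peaked.
Every ranking is single-peaked on this axis.

yes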